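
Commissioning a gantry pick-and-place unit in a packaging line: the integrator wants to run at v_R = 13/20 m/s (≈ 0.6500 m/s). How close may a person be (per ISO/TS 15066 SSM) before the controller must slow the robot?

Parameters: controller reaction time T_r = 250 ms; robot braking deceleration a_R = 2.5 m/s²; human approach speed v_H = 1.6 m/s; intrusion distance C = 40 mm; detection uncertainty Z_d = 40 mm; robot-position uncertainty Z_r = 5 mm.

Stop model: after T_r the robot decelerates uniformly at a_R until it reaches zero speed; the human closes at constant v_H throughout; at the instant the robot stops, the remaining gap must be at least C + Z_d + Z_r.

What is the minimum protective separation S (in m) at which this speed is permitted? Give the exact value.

S_min = 287/250 m = 1.1480 m

stop time T_s = (13/20)/(5/2) = 0.2600 s
reaction-phase robot travel = 0.6500·0.2500 = 0.1625 m
braking distance = 0.6500²/(2·2.5000) = 0.0845 m
human over T_r+T_s: 1.6000·(0.2500+0.2600) = 0.8160 m
residual clearance needed = 0.0400+0.0400+0.0050 = 0.0850 m
S_min ≈ 0.1625+0.0845+0.8160+0.0850  ⇒  S_min = 287/250 m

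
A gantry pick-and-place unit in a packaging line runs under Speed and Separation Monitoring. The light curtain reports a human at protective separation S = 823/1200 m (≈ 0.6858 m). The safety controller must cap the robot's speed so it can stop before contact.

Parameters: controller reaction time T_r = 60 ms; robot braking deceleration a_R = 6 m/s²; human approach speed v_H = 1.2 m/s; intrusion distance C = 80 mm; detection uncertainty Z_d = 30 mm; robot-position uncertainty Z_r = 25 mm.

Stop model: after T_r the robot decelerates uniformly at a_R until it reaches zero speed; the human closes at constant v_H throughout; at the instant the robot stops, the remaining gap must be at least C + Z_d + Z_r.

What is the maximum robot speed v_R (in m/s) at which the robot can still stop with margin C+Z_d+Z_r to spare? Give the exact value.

collect terms ⇒ (1/12)·v_R² + (13/50)·v_R + (-2873/6000) = 0
  disc = (13/50)² − 4·(1/12)·(-2873/6000) = 20449/90000 ; √disc = 143/300
  v_R = (−(13/50) + 143/300) / (2·(1/12)) = 13/10 m/s
check:
braking lasts T_s = (13/10)/6 = 0.2167 s
robot in T_r: 1.3000·0.0600 = 0.0780 m
robot under decel: 1.3000²/(2·6.0000) = 0.1408 m
person approaches 1.2000·(0.0600+0.2167) = 0.3320 m
margins: 0.0800+0.0300+0.0250 = 0.1350 m
sum ≈ 0.0780+0.1408+0.3320+0.1350 ≈ 0.6858 m = S ✓

v_R_max = 13/10 m/s = 1.3000 m/s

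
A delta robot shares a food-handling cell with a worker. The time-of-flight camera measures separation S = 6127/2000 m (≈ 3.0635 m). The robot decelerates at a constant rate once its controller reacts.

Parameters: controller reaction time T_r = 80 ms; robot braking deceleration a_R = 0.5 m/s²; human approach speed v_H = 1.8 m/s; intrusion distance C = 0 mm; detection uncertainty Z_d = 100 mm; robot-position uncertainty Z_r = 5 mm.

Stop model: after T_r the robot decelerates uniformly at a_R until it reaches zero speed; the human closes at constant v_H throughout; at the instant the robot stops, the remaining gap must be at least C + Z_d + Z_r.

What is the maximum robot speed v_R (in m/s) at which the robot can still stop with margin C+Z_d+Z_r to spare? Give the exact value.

v_R_max = 13/20 m/s = 0.6500 m/s

at the boundary: (1)·v² + (92/25)·v + (-5629/2000) = 0
  disc = (92/25)² − 4·(1)·(-5629/2000) = 62001/2500 ; √disc = 249/50
  v_R = (−(92/25) + 249/50) / (2·(1)) = 13/20 m/s
check:
T_s = v_R/a_R = (13/20)/(1/2) = 1.3000 s
robot in T_r: 0.6500·0.0800 = 0.0520 m
braking distance = 0.6500²/(2·0.5000) = 0.4225 m
human over T_r+T_s: 1.8000·(0.0800+1.3000) = 2.4840 m
C+Z_d+Z_r = 0.0000+0.1000+0.0050 = 0.1050 m
sum ≈ 0.0520+0.4225+2.4840+0.1050 ≈ 3.0635 m = S ✓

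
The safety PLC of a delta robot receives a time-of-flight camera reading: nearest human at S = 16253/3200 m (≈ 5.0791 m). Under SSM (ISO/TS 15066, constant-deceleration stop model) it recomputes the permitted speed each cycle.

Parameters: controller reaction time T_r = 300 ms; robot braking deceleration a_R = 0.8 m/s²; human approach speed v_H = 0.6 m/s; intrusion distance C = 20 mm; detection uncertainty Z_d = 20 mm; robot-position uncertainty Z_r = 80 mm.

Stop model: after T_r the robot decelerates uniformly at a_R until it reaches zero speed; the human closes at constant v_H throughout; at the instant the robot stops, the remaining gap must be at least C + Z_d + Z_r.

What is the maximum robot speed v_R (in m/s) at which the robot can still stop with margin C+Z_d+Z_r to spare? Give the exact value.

quadratic (5/8)·v² + (21/20)·v + (-15293/3200) = 0
  disc = (21/20)² − 4·(5/8)·(-15293/3200) = 83521/6400 ; √disc = 289/80
  v_R = (−(21/20) + 289/80) / (2·(5/8)) = 41/20 m/s
check:
braking lasts T_s = (41/20)/(4/5) = 2.5625 s
reaction-phase robot travel = 2.0500·0.3000 = 0.6150 m
robot covers 2.0500·2.5625 − ½·0.8000·2.5625² = 2.6266 m while stopping
human closes 0.6000·2.8625 = 1.7175 m
margins: 0.0200+0.0200+0.0800 = 0.1200 m
sum ≈ 0.6150+2.6266+1.7175+0.1200 ≈ 5.0791 m = S ✓

v_R_max = 41/20 m/s = 2.0500 m/s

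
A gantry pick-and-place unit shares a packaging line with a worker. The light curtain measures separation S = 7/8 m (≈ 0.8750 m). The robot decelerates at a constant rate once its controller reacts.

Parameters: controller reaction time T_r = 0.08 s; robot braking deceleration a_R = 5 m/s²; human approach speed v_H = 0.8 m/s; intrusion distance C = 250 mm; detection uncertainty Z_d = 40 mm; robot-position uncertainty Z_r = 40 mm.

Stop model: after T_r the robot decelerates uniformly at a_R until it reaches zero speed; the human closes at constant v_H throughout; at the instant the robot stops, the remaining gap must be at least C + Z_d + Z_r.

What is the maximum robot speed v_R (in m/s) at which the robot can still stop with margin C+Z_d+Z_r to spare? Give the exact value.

collect terms ⇒ (1/10)·v_R² + (6/25)·v_R + (-481/1000) = 0
  disc = (6/25)² − 4·(1/10)·(-481/1000) = 1/4 ; √disc = 1/2
  v_R = (−(6/25) + 1/2) / (2·(1/10)) = 13/10 m/s
check:
T_s = v_R/a_R = (13/10)/5 = 0.2600 s
robot in T_r: 1.3000·0.0800 = 0.1040 m
robot under decel: 1.3000²/(2·5.0000) = 0.1690 m
human over T_r+T_s: 0.8000·(0.0800+0.2600) = 0.2720 m
C+Z_d+Z_r = 0.2500+0.0400+0.0400 = 0.3300 m
sum ≈ 0.1040+0.1690+0.2720+0.3300 ≈ 0.8750 m = S ✓

v_R_max = 13/10 m/s = 1.3000 m/s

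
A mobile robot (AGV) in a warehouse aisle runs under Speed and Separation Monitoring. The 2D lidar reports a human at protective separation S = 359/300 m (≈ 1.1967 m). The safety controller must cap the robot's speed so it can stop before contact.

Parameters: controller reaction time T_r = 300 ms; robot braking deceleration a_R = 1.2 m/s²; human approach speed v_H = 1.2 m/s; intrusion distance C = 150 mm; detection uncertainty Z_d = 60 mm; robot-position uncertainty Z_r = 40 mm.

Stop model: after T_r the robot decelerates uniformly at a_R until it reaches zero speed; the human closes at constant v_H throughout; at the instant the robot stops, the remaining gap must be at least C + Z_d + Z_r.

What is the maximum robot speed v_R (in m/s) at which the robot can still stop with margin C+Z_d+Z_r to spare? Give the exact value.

quadratic (5/12)·v² + (13/10)·v + (-44/75) = 0
  disc = (13/10)² − 4·(5/12)·(-44/75) = 2401/900 ; √disc = 49/30
  v_R = (−(13/10) + 49/30) / (2·(5/12)) = 2/5 m/s
check:
braking lasts T_s = (2/5)/(6/5) = 0.3333 s
robot in T_r: 0.4000·0.3000 = 0.1200 m
robot under decel: 0.4000²/(2·1.2000) = 0.0667 m
human over T_r+T_s: 1.2000·(0.3000+0.3333) = 0.7600 m
C+Z_d+Z_r = 0.1500+0.0600+0.0400 = 0.2500 m
sum ≈ 0.1200+0.0667+0.7600+0.2500 ≈ 1.1967 m = S ✓

v_R_max = 2/5 m/s = 0.4000 m/s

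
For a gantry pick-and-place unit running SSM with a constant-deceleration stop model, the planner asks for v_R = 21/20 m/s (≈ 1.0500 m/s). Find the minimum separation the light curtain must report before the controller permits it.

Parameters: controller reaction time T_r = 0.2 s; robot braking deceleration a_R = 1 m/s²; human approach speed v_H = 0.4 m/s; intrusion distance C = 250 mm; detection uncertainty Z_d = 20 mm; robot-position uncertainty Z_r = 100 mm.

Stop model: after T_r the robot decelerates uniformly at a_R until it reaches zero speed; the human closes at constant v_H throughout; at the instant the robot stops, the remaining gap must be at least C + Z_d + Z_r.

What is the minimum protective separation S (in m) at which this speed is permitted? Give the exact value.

stop time T_s = (21/20)/1 = 1.0500 s
reaction-phase robot travel = 1.0500·0.2000 = 0.2100 m
robot covers 1.0500·1.0500 − ½·1.0000·1.0500² = 0.5513 m while stopping
person approaches 0.4000·(0.2000+1.0500) = 0.5000 m
C+Z_d+Z_r = 0.2500+0.0200+0.1000 = 0.3700 m
S_min ≈ 0.2100+0.5513+0.5000+0.3700  ⇒  S_min = 261/160 m

S_min = 261/160 m = 1.6313 m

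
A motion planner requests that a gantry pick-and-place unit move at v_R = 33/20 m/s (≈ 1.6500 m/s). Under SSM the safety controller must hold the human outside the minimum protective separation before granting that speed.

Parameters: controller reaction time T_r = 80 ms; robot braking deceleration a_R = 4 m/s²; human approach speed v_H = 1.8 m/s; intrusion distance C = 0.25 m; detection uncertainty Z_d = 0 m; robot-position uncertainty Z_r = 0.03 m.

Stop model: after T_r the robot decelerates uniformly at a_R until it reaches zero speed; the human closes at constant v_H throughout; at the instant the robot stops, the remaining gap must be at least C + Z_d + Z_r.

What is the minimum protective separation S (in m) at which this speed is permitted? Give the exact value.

S_min = 26221/16000 m = 1.6388 m

braking lasts T_s = (33/20)/4 = 0.4125 s
robot in T_r: 1.6500·0.0800 = 0.1320 m
robot covers 1.6500·0.4125 − ½·4.0000·0.4125² = 0.3403 m while stopping
human over T_r+T_s: 1.8000·(0.0800+0.4125) = 0.8865 m
C+Z_d+Z_r = 0.2500+0.0000+0.0300 = 0.2800 m
S_min ≈ 0.1320+0.3403+0.8865+0.2800  ⇒  S_min = 26221/16000 m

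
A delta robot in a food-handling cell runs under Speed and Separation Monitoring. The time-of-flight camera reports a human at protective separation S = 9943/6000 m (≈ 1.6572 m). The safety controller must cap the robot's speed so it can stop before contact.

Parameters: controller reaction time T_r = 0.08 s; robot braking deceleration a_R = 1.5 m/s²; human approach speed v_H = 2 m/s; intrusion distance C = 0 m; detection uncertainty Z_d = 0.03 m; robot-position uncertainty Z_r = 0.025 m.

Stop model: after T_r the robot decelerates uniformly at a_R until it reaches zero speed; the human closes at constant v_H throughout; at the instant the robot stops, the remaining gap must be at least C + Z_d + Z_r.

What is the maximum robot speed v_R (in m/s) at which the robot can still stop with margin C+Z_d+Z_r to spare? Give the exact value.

at the boundary: (1/3)·v² + (106/75)·v + (-8653/6000) = 0
  disc = (106/75)² − 4·(1/3)·(-8653/6000) = 9801/2500 ; √disc = 99/50
  v_R = (−(106/75) + 99/50) / (2·(1/3)) = 17/20 m/s
check:
T_s = v_R/a_R = (17/20)/(3/2) = 0.5667 s
robot in T_r: 0.8500·0.0800 = 0.0680 m
braking distance = 0.8500²/(2·1.5000) = 0.2408 m
human closes 2.0000·0.6467 = 1.2933 m
C+Z_d+Z_r = 0.0000+0.0300+0.0250 = 0.0550 m
sum ≈ 0.0680+0.2408+1.2933+0.0550 ≈ 1.6572 m = S ✓

v_R_max = 17/20 m/s = 0.8500 m/s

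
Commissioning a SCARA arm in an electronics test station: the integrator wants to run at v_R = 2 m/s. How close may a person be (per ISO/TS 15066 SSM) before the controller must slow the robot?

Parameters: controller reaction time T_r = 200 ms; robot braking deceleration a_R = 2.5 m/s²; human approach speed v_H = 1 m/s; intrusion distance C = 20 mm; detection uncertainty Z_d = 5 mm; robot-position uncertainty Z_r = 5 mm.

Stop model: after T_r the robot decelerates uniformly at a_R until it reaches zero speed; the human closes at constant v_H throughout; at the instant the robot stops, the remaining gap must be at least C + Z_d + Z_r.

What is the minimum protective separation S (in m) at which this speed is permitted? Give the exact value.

S_min = 223/100 m = 2.2300 m

stop time T_s = 2/(5/2) = 0.8000 s
reaction-phase robot travel = 2.0000·0.2000 = 0.4000 m
braking distance = 2.0000²/(2·2.5000) = 0.8000 m
person approaches 1.0000·(0.2000+0.8000) = 1.0000 m
C+Z_d+Z_r = 0.0200+0.0050+0.0050 = 0.0300 m
S_min ≈ 0.4000+0.8000+1.0000+0.0300  ⇒  S_min = 223/100 m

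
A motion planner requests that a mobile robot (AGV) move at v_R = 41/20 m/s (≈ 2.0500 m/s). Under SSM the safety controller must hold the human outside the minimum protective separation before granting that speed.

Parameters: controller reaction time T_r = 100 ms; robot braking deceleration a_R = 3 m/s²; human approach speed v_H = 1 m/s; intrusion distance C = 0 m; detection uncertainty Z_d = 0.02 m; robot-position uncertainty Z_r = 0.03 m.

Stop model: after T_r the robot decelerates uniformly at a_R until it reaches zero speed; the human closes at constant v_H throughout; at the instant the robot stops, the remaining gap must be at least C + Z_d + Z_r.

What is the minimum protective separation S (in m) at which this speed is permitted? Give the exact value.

stop time T_s = (41/20)/3 = 0.6833 s
reaction-phase robot travel = 2.0500·0.1000 = 0.2050 m
braking distance = 2.0500²/(2·3.0000) = 0.7004 m
human over T_r+T_s: 1.0000·(0.1000+0.6833) = 0.7833 m
C+Z_d+Z_r = 0.0000+0.0200+0.0300 = 0.0500 m
S_min ≈ 0.2050+0.7004+0.7833+0.0500  ⇒  S_min = 1391/800 m

S_min = 1391/800 m = 1.7388 m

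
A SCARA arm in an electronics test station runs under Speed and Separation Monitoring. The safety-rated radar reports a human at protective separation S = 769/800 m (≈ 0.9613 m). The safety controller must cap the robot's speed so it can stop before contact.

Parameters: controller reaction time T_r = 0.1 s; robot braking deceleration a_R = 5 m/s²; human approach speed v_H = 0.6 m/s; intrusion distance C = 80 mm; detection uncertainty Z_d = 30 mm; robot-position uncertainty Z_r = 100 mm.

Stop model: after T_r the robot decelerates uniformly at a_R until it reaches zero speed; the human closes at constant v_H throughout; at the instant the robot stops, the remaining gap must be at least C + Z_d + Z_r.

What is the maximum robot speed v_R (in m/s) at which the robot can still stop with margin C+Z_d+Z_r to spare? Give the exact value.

v_R_max = 7/4 m/s = 1.7500 m/s

at the boundary: (1/10)·v² + (11/50)·v + (-553/800) = 0
  disc = (11/50)² − 4·(1/10)·(-553/800) = 3249/10000 ; √disc = 57/100
  v_R = (−(11/50) + 57/100) / (2·(1/10)) = 7/4 m/s
check:
T_s = v_R/a_R = (7/4)/5 = 0.3500 s
robot covers v_R·T_r = 1.7500·0.1000 = 0.1750 m before braking
braking distance = 1.7500²/(2·5.0000) = 0.3063 m
human over T_r+T_s: 0.6000·(0.1000+0.3500) = 0.2700 m
residual clearance needed = 0.0800+0.0300+0.1000 = 0.2100 m
sum ≈ 0.1750+0.3063+0.2700+0.2100 ≈ 0.9613 m = S ✓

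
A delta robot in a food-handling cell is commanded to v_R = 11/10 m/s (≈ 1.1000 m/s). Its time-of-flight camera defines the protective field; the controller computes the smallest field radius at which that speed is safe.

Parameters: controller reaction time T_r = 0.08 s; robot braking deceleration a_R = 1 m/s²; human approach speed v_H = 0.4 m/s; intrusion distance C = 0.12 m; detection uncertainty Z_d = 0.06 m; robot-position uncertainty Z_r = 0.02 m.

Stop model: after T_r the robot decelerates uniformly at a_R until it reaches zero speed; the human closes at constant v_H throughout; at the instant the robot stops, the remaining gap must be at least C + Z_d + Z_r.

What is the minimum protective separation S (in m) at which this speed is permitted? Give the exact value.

S_min = 273/200 m = 1.3650 m

T_s = v_R/a_R = (11/10)/1 = 1.1000 s
reaction-phase robot travel = 1.1000·0.0800 = 0.0880 m
braking distance = 1.1000²/(2·1.0000) = 0.6050 m
person approaches 0.4000·(0.0800+1.1000) = 0.4720 m
C+Z_d+Z_r = 0.1200+0.0600+0.0200 = 0.2000 m
S_min ≈ 0.0880+0.6050+0.4720+0.2000  ⇒  S_min = 273/200 m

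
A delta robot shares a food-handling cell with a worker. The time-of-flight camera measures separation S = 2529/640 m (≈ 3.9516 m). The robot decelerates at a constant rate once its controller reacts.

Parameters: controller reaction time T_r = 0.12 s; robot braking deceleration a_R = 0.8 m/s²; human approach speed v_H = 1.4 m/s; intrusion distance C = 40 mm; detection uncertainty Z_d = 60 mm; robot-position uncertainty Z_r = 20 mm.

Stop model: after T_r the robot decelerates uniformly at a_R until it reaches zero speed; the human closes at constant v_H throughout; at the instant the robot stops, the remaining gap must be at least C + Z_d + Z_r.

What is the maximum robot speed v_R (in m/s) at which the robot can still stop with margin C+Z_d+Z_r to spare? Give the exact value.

v_R_max = 27/20 m/s = 1.3500 m/s

collect terms ⇒ (5/8)·v_R² + (187/100)·v_R + (-58617/16000) = 0
  disc = (187/100)² − 4·(5/8)·(-58617/16000) = 2024929/160000 ; √disc = 1423/400
  v_R = (−(187/100) + 1423/400) / (2·(5/8)) = 27/20 m/s
check:
T_s = v_R/a_R = (27/20)/(4/5) = 1.6875 s
robot in T_r: 1.3500·0.1200 = 0.1620 m
braking distance = 1.3500²/(2·0.8000) = 1.1391 m
human closes 1.4000·1.8075 = 2.5305 m
margins: 0.0400+0.0600+0.0200 = 0.1200 m
sum ≈ 0.1620+1.1391+2.5305+0.1200 ≈ 3.9516 m = S ✓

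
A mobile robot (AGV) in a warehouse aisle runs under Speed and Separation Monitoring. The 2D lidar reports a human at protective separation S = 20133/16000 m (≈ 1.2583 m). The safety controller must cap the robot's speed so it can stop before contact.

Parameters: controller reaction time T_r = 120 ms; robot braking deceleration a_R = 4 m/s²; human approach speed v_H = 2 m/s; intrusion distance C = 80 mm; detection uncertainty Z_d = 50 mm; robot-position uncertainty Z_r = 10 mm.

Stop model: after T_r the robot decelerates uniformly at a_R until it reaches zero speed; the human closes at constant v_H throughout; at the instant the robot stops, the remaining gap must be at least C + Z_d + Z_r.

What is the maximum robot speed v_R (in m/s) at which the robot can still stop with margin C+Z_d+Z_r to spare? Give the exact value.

quadratic (1/8)·v² + (31/50)·v + (-14053/16000) = 0
  disc = (31/50)² − 4·(1/8)·(-14053/16000) = 131769/160000 ; √disc = 363/400
  v_R = (−(31/50) + 363/400) / (2·(1/8)) = 23/20 m/s
check:
braking lasts T_s = (23/20)/4 = 0.2875 s
robot covers v_R·T_r = 1.1500·0.1200 = 0.1380 m before braking
robot under decel: 1.1500²/(2·4.0000) = 0.1653 m
person approaches 2.0000·(0.1200+0.2875) = 0.8150 m
margins: 0.0800+0.0500+0.0100 = 0.1400 m
sum ≈ 0.1380+0.1653+0.8150+0.1400 ≈ 1.2583 m = S ✓

v_R_max = 23/20 m/s = 1.1500 m/s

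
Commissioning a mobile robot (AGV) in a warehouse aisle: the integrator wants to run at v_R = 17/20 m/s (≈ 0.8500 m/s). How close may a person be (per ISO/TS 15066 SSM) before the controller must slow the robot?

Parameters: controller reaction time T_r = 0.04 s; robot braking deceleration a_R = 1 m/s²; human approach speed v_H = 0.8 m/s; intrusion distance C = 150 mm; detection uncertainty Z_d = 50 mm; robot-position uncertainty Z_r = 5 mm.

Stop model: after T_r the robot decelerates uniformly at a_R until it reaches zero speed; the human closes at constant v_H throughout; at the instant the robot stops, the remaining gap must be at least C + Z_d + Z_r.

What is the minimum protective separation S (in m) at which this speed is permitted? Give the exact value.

S_min = 5249/4000 m = 1.3122 m

T_s = v_R/a_R = (17/20)/1 = 0.8500 s
robot in T_r: 0.8500·0.0400 = 0.0340 m
robot covers 0.8500·0.8500 − ½·1.0000·0.8500² = 0.3613 m while stopping
human closes 0.8000·0.8900 = 0.7120 m
margins: 0.1500+0.0500+0.0050 = 0.2050 m
S_min ≈ 0.0340+0.3613+0.7120+0.2050  ⇒  S_min = 5249/4000 m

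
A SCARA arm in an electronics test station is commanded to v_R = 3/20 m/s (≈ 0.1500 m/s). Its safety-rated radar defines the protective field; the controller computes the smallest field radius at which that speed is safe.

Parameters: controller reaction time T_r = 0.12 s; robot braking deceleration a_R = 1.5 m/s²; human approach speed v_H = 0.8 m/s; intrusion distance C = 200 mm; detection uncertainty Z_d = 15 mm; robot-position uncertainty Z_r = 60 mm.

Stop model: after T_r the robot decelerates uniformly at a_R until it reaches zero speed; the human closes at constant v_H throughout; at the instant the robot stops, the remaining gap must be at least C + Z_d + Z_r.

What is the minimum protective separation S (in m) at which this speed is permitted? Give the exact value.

braking lasts T_s = (3/20)/(3/2) = 0.1000 s
robot covers v_R·T_r = 0.1500·0.1200 = 0.0180 m before braking
robot under decel: 0.1500²/(2·1.5000) = 0.0075 m
human over T_r+T_s: 0.8000·(0.1200+0.1000) = 0.1760 m
margins: 0.2000+0.0150+0.0600 = 0.2750 m
S_min ≈ 0.0180+0.0075+0.1760+0.2750  ⇒  S_min = 953/2000 m

S_min = 953/2000 m = 0.4765 m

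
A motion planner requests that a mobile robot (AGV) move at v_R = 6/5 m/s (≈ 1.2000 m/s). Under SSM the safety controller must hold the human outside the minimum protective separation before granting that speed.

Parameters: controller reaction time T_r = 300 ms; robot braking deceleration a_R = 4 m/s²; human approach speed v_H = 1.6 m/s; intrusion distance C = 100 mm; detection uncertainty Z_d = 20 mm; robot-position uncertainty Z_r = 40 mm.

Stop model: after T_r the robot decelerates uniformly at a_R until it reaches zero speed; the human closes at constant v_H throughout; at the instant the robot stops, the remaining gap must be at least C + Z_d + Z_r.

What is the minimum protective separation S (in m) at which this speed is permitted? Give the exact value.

S_min = 83/50 m = 1.6600 m

stop time T_s = (6/5)/4 = 0.3000 s
robot in T_r: 1.2000·0.3000 = 0.3600 m
robot under decel: 1.2000²/(2·4.0000) = 0.1800 m
person approaches 1.6000·(0.3000+0.3000) = 0.9600 m
residual clearance needed = 0.1000+0.0200+0.0400 = 0.1600 m
S_min ≈ 0.3600+0.1800+0.9600+0.1600  ⇒  S_min = 83/50 m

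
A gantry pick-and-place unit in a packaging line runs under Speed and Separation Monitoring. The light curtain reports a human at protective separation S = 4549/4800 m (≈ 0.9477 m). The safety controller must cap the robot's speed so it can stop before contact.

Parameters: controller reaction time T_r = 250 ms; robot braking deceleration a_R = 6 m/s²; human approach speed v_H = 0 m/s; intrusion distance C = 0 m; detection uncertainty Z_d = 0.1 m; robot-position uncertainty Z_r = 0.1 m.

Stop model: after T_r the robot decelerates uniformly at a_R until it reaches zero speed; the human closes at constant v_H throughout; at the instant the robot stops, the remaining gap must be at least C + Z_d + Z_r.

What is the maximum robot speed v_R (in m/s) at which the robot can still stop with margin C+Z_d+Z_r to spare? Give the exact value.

collect terms ⇒ (1/12)·v_R² + (1/4)·v_R + (-3589/4800) = 0
  disc = (1/4)² − 4·(1/12)·(-3589/4800) = 4489/14400 ; √disc = 67/120
  v_R = (−(1/4) + 67/120) / (2·(1/12)) = 37/20 m/s
check:
T_s = v_R/a_R = (37/20)/6 = 0.3083 s
reaction-phase robot travel = 1.8500·0.2500 = 0.4625 m
braking distance = 1.8500²/(2·6.0000) = 0.2852 m
human over T_r+T_s: 0.0000·(0.2500+0.3083) = 0.0000 m
residual clearance needed = 0.0000+0.1000+0.1000 = 0.2000 m
sum ≈ 0.4625+0.2852+0.0000+0.2000 ≈ 0.9477 m = S ✓

v_R_max = 37/20 m/s = 1.8500 m/s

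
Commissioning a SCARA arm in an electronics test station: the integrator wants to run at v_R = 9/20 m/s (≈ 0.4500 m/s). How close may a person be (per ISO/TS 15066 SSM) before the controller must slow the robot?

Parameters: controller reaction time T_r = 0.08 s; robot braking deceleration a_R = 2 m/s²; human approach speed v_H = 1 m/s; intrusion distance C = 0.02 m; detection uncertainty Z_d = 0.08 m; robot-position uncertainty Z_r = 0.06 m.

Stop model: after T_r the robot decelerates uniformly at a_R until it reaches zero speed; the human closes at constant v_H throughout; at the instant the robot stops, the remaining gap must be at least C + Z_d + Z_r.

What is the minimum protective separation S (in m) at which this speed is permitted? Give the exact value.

S_min = 4413/8000 m = 0.5516 m

T_s = v_R/a_R = (9/20)/2 = 0.2250 s
robot covers v_R·T_r = 0.4500·0.0800 = 0.0360 m before braking
robot covers 0.4500·0.2250 − ½·2.0000·0.2250² = 0.0506 m while stopping
person approaches 1.0000·(0.0800+0.2250) = 0.3050 m
residual clearance needed = 0.0200+0.0800+0.0600 = 0.1600 m
S_min ≈ 0.0360+0.0506+0.3050+0.1600  ⇒  S_min = 4413/8000 m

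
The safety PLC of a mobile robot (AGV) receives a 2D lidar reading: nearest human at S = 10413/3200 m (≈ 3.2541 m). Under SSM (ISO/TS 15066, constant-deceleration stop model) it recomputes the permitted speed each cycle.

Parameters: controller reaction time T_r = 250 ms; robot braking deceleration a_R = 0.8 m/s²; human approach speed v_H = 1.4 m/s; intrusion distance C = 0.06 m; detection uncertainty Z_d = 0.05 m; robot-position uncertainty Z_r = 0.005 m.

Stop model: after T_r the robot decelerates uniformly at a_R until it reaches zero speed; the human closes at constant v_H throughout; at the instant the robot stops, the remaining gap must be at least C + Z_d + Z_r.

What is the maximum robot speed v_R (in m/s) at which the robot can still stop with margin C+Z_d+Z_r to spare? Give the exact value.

at the boundary: (5/8)·v² + (2)·v + (-357/128) = 0
  disc = (2)² − 4·(5/8)·(-357/128) = 2809/256 ; √disc = 53/16
  v_R = (−(2) + 53/16) / (2·(5/8)) = 21/20 m/s
check:
braking lasts T_s = (21/20)/(4/5) = 1.3125 s
robot in T_r: 1.0500·0.2500 = 0.2625 m
braking distance = 1.0500²/(2·0.8000) = 0.6891 m
person approaches 1.4000·(0.2500+1.3125) = 2.1875 m
margins: 0.0600+0.0500+0.0050 = 0.1150 m
sum ≈ 0.2625+0.6891+2.1875+0.1150 ≈ 3.2541 m = S ✓

v_R_max = 21/20 m/s = 1.0500 m/s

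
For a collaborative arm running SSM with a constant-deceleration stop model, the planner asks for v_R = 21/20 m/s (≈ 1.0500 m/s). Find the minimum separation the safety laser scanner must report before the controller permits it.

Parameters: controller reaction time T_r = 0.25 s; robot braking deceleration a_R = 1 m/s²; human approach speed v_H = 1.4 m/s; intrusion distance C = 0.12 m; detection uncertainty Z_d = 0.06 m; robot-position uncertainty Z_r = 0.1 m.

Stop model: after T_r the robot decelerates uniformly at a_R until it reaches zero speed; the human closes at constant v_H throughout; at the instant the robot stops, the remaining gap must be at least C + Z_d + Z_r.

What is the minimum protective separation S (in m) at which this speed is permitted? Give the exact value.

braking lasts T_s = (21/20)/1 = 1.0500 s
robot in T_r: 1.0500·0.2500 = 0.2625 m
robot covers 1.0500·1.0500 − ½·1.0000·1.0500² = 0.5513 m while stopping
human closes 1.4000·1.3000 = 1.8200 m
C+Z_d+Z_r = 0.1200+0.0600+0.1000 = 0.2800 m
S_min ≈ 0.2625+0.5513+1.8200+0.2800  ⇒  S_min = 2331/800 m

S_min = 2331/800 m = 2.9137 m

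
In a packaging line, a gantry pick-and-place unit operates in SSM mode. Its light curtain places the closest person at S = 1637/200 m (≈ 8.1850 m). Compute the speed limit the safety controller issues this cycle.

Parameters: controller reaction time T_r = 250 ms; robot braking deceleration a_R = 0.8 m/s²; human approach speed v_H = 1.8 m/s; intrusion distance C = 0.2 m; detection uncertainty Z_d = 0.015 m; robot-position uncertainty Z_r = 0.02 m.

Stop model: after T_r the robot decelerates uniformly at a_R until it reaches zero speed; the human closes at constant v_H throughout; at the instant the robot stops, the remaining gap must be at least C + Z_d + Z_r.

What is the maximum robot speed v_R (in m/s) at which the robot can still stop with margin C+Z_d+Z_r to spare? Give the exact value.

v_R_max = 2 m/s = 2.0000 m/s

collect terms ⇒ (5/8)·v_R² + (5/2)·v_R + (-15/2) = 0
  disc = (5/2)² − 4·(5/8)·(-15/2) = 25 ; √disc = 5
  v_R = (−(5/2) + 5) / (2·(5/8)) = 2 m/s
check:
T_s = v_R/a_R = 2/(4/5) = 2.5000 s
reaction-phase robot travel = 2.0000·0.2500 = 0.5000 m
braking distance = 2.0000²/(2·0.8000) = 2.5000 m
human over T_r+T_s: 1.8000·(0.2500+2.5000) = 4.9500 m
C+Z_d+Z_r = 0.2000+0.0150+0.0200 = 0.2350 m
sum ≈ 0.5000+2.5000+4.9500+0.2350 ≈ 8.1850 m = S ✓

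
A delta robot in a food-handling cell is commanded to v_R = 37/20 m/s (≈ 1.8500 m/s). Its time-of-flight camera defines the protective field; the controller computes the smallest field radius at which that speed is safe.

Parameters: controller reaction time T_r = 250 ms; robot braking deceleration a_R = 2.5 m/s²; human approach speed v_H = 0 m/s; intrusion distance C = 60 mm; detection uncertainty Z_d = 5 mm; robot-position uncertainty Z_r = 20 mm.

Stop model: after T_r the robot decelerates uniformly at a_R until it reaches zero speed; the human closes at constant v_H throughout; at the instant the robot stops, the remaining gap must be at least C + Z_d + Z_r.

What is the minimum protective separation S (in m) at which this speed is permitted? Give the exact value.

S_min = 154/125 m = 1.2320 m

braking lasts T_s = (37/20)/(5/2) = 0.7400 s
robot covers v_R·T_r = 1.8500·0.2500 = 0.4625 m before braking
braking distance = 1.8500²/(2·2.5000) = 0.6845 m
human over T_r+T_s: 0.0000·(0.2500+0.7400) = 0.0000 m
residual clearance needed = 0.0600+0.0050+0.0200 = 0.0850 m
S_min ≈ 0.4625+0.6845+0.0000+0.0850  ⇒  S_min = 154/125 m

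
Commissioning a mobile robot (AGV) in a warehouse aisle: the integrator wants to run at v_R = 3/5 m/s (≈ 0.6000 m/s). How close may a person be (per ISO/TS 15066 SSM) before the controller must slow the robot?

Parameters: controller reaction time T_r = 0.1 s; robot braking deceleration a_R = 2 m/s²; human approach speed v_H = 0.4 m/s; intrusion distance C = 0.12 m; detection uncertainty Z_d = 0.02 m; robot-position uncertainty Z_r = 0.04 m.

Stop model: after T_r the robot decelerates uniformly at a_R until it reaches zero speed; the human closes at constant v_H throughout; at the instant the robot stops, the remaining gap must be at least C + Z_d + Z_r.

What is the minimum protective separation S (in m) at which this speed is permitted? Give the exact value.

T_s = v_R/a_R = (3/5)/2 = 0.3000 s
reaction-phase robot travel = 0.6000·0.1000 = 0.0600 m
robot under decel: 0.6000²/(2·2.0000) = 0.0900 m
human over T_r+T_s: 0.4000·(0.1000+0.3000) = 0.1600 m
residual clearance needed = 0.1200+0.0200+0.0400 = 0.1800 m
S_min ≈ 0.0600+0.0900+0.1600+0.1800  ⇒  S_min = 49/100 m

S_min = 49/100 m = 0.4900 m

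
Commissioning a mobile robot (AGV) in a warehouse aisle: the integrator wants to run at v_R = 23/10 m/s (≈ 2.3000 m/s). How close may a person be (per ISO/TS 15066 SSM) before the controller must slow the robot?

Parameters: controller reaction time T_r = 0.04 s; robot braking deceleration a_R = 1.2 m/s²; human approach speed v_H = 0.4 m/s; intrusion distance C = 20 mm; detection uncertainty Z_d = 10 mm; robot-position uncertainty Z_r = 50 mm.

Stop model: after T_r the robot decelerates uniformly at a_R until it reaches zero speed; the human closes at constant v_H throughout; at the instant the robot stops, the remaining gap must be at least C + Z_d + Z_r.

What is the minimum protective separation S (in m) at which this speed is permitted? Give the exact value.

T_s = v_R/a_R = (23/10)/(6/5) = 1.9167 s
robot covers v_R·T_r = 2.3000·0.0400 = 0.0920 m before braking
robot covers 2.3000·1.9167 − ½·1.2000·1.9167² = 2.2042 m while stopping
person approaches 0.4000·(0.0400+1.9167) = 0.7827 m
residual clearance needed = 0.0200+0.0100+0.0500 = 0.0800 m
S_min ≈ 0.0920+2.2042+0.7827+0.0800  ⇒  S_min = 18953/6000 m

S_min = 18953/6000 m = 3.1588 m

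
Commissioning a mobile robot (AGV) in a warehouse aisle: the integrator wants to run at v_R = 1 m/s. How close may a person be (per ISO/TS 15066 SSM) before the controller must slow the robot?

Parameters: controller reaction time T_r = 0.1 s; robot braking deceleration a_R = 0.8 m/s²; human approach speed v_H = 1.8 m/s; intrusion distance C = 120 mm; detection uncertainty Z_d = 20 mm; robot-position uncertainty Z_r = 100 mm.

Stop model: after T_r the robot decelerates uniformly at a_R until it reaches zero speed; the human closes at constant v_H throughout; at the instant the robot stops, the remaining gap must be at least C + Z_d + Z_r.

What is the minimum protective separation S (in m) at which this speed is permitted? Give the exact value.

T_s = v_R/a_R = 1/(4/5) = 1.2500 s
reaction-phase robot travel = 1.0000·0.1000 = 0.1000 m
braking distance = 1.0000²/(2·0.8000) = 0.6250 m
human closes 1.8000·1.3500 = 2.4300 m
margins: 0.1200+0.0200+0.1000 = 0.2400 m
S_min ≈ 0.1000+0.6250+2.4300+0.2400  ⇒  S_min = 679/200 m

S_min = 679/200 m = 3.3950 m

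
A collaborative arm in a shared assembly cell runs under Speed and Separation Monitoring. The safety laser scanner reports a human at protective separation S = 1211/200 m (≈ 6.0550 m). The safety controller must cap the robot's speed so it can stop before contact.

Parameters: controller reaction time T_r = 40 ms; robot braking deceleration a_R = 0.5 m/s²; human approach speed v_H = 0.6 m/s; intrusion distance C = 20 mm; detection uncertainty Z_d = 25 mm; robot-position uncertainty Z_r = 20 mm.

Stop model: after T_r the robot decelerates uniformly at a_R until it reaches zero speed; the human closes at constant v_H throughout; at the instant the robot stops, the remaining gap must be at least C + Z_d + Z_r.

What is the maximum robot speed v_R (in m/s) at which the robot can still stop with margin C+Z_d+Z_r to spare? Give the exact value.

at the boundary: (1)·v² + (31/25)·v + (-2983/500) = 0
  disc = (31/25)² − 4·(1)·(-2983/500) = 15876/625 ; √disc = 126/25
  v_R = (−(31/25) + 126/25) / (2·(1)) = 19/10 m/s
check:
T_s = v_R/a_R = (19/10)/(1/2) = 3.8000 s
robot in T_r: 1.9000·0.0400 = 0.0760 m
braking distance = 1.9000²/(2·0.5000) = 3.6100 m
person approaches 0.6000·(0.0400+3.8000) = 2.3040 m
residual clearance needed = 0.0200+0.0250+0.0200 = 0.0650 m
sum ≈ 0.0760+3.6100+2.3040+0.0650 ≈ 6.0550 m = S ✓

v_R_max = 19/10 m/s = 1.9000 m/s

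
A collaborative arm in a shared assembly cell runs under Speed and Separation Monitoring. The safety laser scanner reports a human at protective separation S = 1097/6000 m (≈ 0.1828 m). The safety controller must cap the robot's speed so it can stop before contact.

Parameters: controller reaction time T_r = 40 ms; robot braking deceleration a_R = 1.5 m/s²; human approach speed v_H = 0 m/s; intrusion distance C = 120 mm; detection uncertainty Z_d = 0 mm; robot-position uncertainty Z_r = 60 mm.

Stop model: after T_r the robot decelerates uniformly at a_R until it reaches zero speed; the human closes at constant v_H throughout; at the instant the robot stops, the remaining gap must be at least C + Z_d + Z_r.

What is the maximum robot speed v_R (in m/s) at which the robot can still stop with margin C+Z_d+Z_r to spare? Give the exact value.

at the boundary: (1/3)·v² + (1/25)·v + (-17/6000) = 0
  disc = (1/25)² − 4·(1/3)·(-17/6000) = 121/22500 ; √disc = 11/150
  v_R = (−(1/25) + 11/150) / (2·(1/3)) = 1/20 m/s
check:
T_s = v_R/a_R = (1/20)/(3/2) = 0.0333 s
reaction-phase robot travel = 0.0500·0.0400 = 0.0020 m
braking distance = 0.0500²/(2·1.5000) = 0.0008 m
human closes 0.0000·0.0733 = 0.0000 m
C+Z_d+Z_r = 0.1200+0.0000+0.0600 = 0.1800 m
sum ≈ 0.0020+0.0008+0.0000+0.1800 ≈ 0.1828 m = S ✓

v_R_max = 1/20 m/s = 0.0500 m/s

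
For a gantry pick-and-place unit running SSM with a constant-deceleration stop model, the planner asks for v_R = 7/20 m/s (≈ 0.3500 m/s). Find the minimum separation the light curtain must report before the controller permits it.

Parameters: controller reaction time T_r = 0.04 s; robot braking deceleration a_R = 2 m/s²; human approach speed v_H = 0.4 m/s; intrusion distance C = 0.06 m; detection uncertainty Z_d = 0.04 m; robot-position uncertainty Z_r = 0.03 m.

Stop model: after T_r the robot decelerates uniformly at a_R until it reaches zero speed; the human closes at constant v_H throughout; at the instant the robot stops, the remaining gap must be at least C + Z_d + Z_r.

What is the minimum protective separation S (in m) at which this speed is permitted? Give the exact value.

stop time T_s = (7/20)/2 = 0.1750 s
robot in T_r: 0.3500·0.0400 = 0.0140 m
robot under decel: 0.3500²/(2·2.0000) = 0.0306 m
human closes 0.4000·0.2150 = 0.0860 m
margins: 0.0600+0.0400+0.0300 = 0.1300 m
S_min ≈ 0.0140+0.0306+0.0860+0.1300  ⇒  S_min = 417/1600 m

S_min = 417/1600 m = 0.2606 m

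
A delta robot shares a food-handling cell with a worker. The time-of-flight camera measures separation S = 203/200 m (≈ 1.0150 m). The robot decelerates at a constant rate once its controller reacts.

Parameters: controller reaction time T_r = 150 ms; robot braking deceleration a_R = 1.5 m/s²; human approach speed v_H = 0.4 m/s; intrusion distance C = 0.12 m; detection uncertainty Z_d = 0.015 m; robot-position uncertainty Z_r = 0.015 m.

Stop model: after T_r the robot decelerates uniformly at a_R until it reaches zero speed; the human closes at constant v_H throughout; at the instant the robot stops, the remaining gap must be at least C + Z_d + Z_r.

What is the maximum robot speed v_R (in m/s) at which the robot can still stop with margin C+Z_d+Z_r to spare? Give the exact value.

collect terms ⇒ (1/3)·v_R² + (5/12)·v_R + (-161/200) = 0
  disc = (5/12)² − 4·(1/3)·(-161/200) = 4489/3600 ; √disc = 67/60
  v_R = (−(5/12) + 67/60) / (2·(1/3)) = 21/20 m/s
check:
braking lasts T_s = (21/20)/(3/2) = 0.7000 s
reaction-phase robot travel = 1.0500·0.1500 = 0.1575 m
robot under decel: 1.0500²/(2·1.5000) = 0.3675 m
person approaches 0.4000·(0.1500+0.7000) = 0.3400 m
margins: 0.1200+0.0150+0.0150 = 0.1500 m
sum ≈ 0.1575+0.3675+0.3400+0.1500 ≈ 1.0150 m = S ✓

v_R_max = 21/20 m/s = 1.0500 m/s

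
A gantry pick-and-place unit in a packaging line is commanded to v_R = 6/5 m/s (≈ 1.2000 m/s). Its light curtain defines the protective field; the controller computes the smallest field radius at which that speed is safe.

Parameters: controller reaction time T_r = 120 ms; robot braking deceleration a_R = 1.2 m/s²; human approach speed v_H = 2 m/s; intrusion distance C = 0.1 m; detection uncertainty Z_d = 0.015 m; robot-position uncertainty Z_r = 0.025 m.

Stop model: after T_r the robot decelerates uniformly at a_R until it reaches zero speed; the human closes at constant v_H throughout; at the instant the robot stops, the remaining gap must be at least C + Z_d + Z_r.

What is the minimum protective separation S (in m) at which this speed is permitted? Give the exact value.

braking lasts T_s = (6/5)/(6/5) = 1.0000 s
robot in T_r: 1.2000·0.1200 = 0.1440 m
robot covers 1.2000·1.0000 − ½·1.2000·1.0000² = 0.6000 m while stopping
person approaches 2.0000·(0.1200+1.0000) = 2.2400 m
C+Z_d+Z_r = 0.1000+0.0150+0.0250 = 0.1400 m
S_min ≈ 0.1440+0.6000+2.2400+0.1400  ⇒  S_min = 781/250 m

S_min = 781/250 m = 3.1240 m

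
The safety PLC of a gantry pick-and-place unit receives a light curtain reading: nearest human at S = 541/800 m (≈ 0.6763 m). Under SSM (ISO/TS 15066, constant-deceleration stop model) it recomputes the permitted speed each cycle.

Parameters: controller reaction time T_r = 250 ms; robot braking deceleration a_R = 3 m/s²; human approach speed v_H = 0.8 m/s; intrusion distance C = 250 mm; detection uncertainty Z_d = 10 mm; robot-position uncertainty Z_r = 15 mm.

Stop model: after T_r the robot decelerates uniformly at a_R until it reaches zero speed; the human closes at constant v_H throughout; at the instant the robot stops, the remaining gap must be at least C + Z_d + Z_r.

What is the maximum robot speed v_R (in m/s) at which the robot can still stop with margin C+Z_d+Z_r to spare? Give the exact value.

collect terms ⇒ (1/6)·v_R² + (31/60)·v_R + (-161/800) = 0
  disc = (31/60)² − 4·(1/6)·(-161/800) = 361/900 ; √disc = 19/30
  v_R = (−(31/60) + 19/30) / (2·(1/6)) = 7/20 m/s
check:
T_s = v_R/a_R = (7/20)/3 = 0.1167 s
robot in T_r: 0.3500·0.2500 = 0.0875 m
robot under decel: 0.3500²/(2·3.0000) = 0.0204 m
person approaches 0.8000·(0.2500+0.1167) = 0.2933 m
C+Z_d+Z_r = 0.2500+0.0100+0.0150 = 0.2750 m
sum ≈ 0.0875+0.0204+0.2933+0.2750 ≈ 0.6763 m = S ✓

v_R_max = 7/20 m/s = 0.3500 m/s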